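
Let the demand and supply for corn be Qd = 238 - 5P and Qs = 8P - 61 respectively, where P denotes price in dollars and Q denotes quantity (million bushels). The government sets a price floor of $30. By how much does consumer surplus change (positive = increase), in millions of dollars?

Without the control the market clears where 238 - 5P = 8P - 61, i.e. P* = 23 and Q* = 123.
Since 30 > 23, the floor is binding.
At P = 30: Qd = 238 - 5·30 = 88 and Qs = 8·30 - 61 = 179.
Consumer surplus without the control is ½ · (47.6 - 23) · 123 = 1512.9.
With the floor, consumers buy 88 units at 30, so CS = ½ · (47.6 - 30) · 88 = 774.4.
Change in consumer surplus = 774.4 - 1512.9 = -738.5.

-738.5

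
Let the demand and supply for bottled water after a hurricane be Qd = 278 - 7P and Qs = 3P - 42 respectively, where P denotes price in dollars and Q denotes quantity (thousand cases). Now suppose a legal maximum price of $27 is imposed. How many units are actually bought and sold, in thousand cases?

Without the control the market clears where 278 - 7P = 3P - 42, i.e. P* = 32 and Q* = 54.
The ceiling of 27 is below the equilibrium price 32, so it binds.
At P = 27: Qd = 278 - 7·27 = 89 and Qs = 3·27 - 42 = 39.
The quantity actually transacted is the short side, supply: 39.

39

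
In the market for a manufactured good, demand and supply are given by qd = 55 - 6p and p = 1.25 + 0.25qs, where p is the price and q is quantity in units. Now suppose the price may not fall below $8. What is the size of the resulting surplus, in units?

Rearranging supply gives qs = 4p - 5. Setting quantity demanded equal to quantity supplied, 55 - 6p = 4p - 5, gives p* = 6 and q* = 19.
Because the floor (8) lies above the market-clearing price, it is binding.
At p = 8: qd = 55 - 6·8 = 7 and qs = 4·8 - 5 = 27.
Surplus = qs - qd = 27 - 7 = 20.

20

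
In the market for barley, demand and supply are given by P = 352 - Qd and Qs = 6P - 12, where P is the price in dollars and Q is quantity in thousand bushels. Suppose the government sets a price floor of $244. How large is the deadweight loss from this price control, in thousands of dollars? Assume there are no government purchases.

21504

Rearranging demand gives Qd = 352 - P. Equilibrium: 352 - P = 6P - 12, so 364 = 7P and P* = 52, Q* = 300.
Because the floor (244) lies above the market-clearing price, it is binding.
At P = 244: Qd = 352 - 244 = 108 and Qs = 6·244 - 12 = 1452.
Quantity traded falls to 108. At Q = 108 the demand price is 352 - 108 = 244 and the supply price is (12 + 108)/6 = 20.
Deadweight loss = ½ · (244 - 20) · (300 - 108) = ½ · 224 · 192 = 21504.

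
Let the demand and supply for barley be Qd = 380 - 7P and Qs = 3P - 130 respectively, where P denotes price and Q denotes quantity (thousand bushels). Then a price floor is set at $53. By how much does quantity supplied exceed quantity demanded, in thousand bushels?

20

Setting quantity demanded equal to quantity supplied, 380 - 7P = 3P - 130, gives P* = 51 and Q* = 23.
Since 53 > 51, the floor is binding.
At P = 53: Qd = 380 - 7·53 = 9 and Qs = 3·53 - 130 = 29.
Surplus = Qs - Qd = 29 - 9 = 20.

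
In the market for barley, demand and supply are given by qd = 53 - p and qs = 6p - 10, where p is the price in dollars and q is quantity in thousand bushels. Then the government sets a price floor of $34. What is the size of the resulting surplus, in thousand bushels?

175

In a free market, 53 - p = 6p - 10 gives the equilibrium p* = 9, q* = 44.
Since 34 > 9, the floor is binding.
At p = 34: qd = 53 - 34 = 19 and qs = 6·34 - 10 = 194.
Surplus = qs - qd = 194 - 19 = 175.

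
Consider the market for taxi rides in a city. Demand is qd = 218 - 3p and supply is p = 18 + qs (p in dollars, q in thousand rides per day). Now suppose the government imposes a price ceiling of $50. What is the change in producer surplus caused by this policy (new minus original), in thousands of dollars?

-328.5

Rearranging supply gives qs = p - 18. Without the control the market clears where 218 - 3p = p - 18, i.e. p* = 59 and q* = 41.
The ceiling of 50 is below the equilibrium price 59, so it binds.
At p = 50: qd = 218 - 3·50 = 68 and qs = 50 - 18 = 32.
Producer surplus without the control is ½ · (59 - 18) · 41 = 840.5.
With the ceiling, producers sell 32 units at 50, so PS = ½ · (50 - 18) · 32 = 512.
Change in producer surplus = 512 - 840.5 = -328.5.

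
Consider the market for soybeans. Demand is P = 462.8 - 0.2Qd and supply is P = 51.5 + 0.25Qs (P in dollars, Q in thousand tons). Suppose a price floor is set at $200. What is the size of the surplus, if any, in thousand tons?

Rearranging demand gives Qd = 2314 - 5P; rearranging supply gives Qs = 4P - 206. Setting quantity demanded equal to quantity supplied, 2314 - 5P = 4P - 206, gives P* = 280 and Q* = 914.
The floor of 200 is below the equilibrium price 280, so it is not binding; the market clears at P* = 280, Q* = 914.
Since the control does not bind, there is no surplus.

0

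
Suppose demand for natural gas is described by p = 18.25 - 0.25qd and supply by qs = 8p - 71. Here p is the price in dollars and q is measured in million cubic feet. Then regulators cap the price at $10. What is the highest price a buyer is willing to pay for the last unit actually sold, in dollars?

16

Rearranging demand gives qd = 73 - 4p. Equilibrium: 73 - 4p = 8p - 71, so 144 = 12p and p* = 12, q* = 25.
Because the ceiling (10) lies below the market-clearing price, it is binding.
At p = 10: qd = 73 - 4·10 = 33 and qs = 8·10 - 71 = 9.
Only 9 units reach the market. On the demand curve, the marginal buyer's willingness to pay at q = 9 is (73 - 9)/4 = 16.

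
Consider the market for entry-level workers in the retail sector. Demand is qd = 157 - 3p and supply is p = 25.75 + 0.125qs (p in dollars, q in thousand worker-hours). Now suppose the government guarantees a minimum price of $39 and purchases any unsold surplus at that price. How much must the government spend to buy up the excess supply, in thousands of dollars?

2574

Rearranging supply gives qs = 8p - 206. Equilibrium: 157 - 3p = 8p - 206, so 363 = 11p and p* = 33, q* = 58.
The floor of 39 is above the equilibrium price 33, so it binds.
At p = 39: qd = 157 - 3·39 = 40 and qs = 8·39 - 206 = 106.
Surplus = qs - qd = 66.
Government expenditure = surplus × support price = 66 × 39 = 2574.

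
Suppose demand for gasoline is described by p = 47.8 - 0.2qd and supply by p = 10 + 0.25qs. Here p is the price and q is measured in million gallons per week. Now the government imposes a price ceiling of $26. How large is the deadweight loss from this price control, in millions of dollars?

Rearranging demand gives qd = 239 - 5p; rearranging supply gives qs = 4p - 40. Setting quantity demanded equal to quantity supplied, 239 - 5p = 4p - 40, gives p* = 31 and q* = 84.
Because the ceiling (26) lies below the market-clearing price, it is binding.
At p = 26: qd = 239 - 5·26 = 109 and qs = 4·26 - 40 = 64.
Quantity traded falls to 64. At q = 64 the demand price is (239 - 64)/5 = 35 and the supply price is (40 + 64)/4 = 26.
Deadweight loss = ½ · (35 - 26) · (84 - 64) = ½ · 9 · 20 = 90.

90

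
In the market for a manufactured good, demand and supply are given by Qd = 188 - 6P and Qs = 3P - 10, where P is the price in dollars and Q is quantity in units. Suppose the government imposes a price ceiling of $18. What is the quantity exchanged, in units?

Setting quantity demanded equal to quantity supplied, 188 - 6P = 3P - 10, gives P* = 22 and Q* = 56.
Because the ceiling (18) lies below the market-clearing price, it is binding.
At P = 18: Qd = 188 - 6·18 = 80 and Qs = 3·18 - 10 = 44.
The quantity actually transacted is the short side, supply: 44.

44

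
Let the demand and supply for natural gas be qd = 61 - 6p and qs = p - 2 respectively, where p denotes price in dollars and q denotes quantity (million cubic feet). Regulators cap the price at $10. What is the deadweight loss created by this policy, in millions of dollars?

0

In a free market, 61 - 6p = p - 2 gives the equilibrium p* = 9, q* = 7.
The ceiling of 10 is above the equilibrium price 9, so it is not binding; the market clears at p* = 9, q* = 7.
Since the control does not bind, no trades are prevented and deadweight loss is zero.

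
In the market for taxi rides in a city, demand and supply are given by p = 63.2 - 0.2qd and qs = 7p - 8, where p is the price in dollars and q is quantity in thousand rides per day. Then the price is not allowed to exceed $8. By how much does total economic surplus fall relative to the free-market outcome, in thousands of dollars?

Rearranging demand gives qd = 316 - 5p. Equilibrium: 316 - 5p = 7p - 8, so 324 = 12p and p* = 27, q* = 181.
The ceiling of 8 is below the equilibrium price 27, so it binds.
At p = 8: qd = 316 - 5·8 = 276 and qs = 7·8 - 8 = 48.
Quantity traded falls to 48. At q = 48 the demand price is (316 - 48)/5 = 53.6 and the supply price is (8 + 48)/7 = 8.
Deadweight loss = ½ · (53.6 - 8) · (181 - 48) = ½ · 45.6 · 133 = 3032.4.

3032.4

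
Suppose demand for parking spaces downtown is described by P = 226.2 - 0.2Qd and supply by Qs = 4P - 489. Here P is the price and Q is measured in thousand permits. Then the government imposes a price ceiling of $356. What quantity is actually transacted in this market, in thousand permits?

231

Rearranging demand gives Qd = 1131 - 5P. Equilibrium: 1131 - 5P = 4P - 489, so 1620 = 9P and P* = 180, Q* = 231.
The ceiling of 356 is above the equilibrium price 180, so it is not binding; the market clears at P* = 180, Q* = 231.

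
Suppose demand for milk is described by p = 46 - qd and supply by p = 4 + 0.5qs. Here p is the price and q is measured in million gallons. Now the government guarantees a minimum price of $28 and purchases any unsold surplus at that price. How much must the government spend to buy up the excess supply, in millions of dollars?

840

Rearranging demand gives qd = 46 - p; rearranging supply gives qs = 2p - 8. Without the control the market clears where 46 - p = 2p - 8, i.e. p* = 18 and q* = 28.
Because the floor (28) lies above the market-clearing price, it is binding.
At p = 28: qd = 46 - 28 = 18 and qs = 2·28 - 8 = 48.
Surplus = qs - qd = 30.
Government expenditure = surplus × support price = 30 × 28 = 840.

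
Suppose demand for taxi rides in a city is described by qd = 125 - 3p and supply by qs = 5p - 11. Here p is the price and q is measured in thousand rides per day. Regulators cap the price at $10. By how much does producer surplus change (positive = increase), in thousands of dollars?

Setting quantity demanded equal to quantity supplied, 125 - 3p = 5p - 11, gives p* = 17 and q* = 74.
Because the ceiling (10) lies below the market-clearing price, it is binding.
At p = 10: qd = 125 - 3·10 = 95 and qs = 5·10 - 11 = 39.
Producer surplus without the control is ½ · (17 - 2.2) · 74 = 547.6.
With the ceiling, producers sell 39 units at 10, so PS = ½ · (10 - 2.2) · 39 = 152.1.
Change in producer surplus = 152.1 - 547.6 = -395.5.

-395.5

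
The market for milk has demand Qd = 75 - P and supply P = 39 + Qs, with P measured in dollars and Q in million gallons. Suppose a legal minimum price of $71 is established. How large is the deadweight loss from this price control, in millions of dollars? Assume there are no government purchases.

Rearranging supply gives Qs = P - 39. Without the control the market clears where 75 - P = P - 39, i.e. P* = 57 and Q* = 18.
Because the floor (71) lies above the market-clearing price, it is binding.
At P = 71: Qd = 75 - 71 = 4 and Qs = 71 - 39 = 32.
Quantity traded falls to 4. At Q = 4 the demand price is 75 - 4 = 71 and the supply price is 39 + 4 = 43.
Deadweight loss = ½ · (71 - 43) · (18 - 4) = ½ · 28 · 14 = 196.

196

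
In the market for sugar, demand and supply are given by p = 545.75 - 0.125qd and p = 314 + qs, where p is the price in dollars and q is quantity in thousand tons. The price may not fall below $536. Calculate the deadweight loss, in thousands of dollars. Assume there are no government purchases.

9216

Rearranging demand gives qd = 4366 - 8p; rearranging supply gives qs = p - 314. Equilibrium: 4366 - 8p = p - 314, so 4680 = 9p and p* = 520, q* = 206.
Because the floor (536) lies above the market-clearing price, it is binding.
At p = 536: qd = 4366 - 8·536 = 78 and qs = 536 - 314 = 222.
Quantity traded falls to 78. At q = 78 the demand price is (4366 - 78)/8 = 536 and the supply price is 314 + 78 = 392.
Deadweight loss = ½ · (536 - 392) · (206 - 78) = ½ · 144 · 128 = 9216.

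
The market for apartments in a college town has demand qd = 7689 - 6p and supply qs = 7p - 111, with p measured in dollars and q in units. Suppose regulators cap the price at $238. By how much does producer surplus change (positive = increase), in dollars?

-1021564

Setting quantity demanded equal to quantity supplied, 7689 - 6p = 7p - 111, gives p* = 600 and q* = 4089.
Since 238 < 600, the ceiling is binding.
At p = 238: qd = 7689 - 6·238 = 6261 and qs = 7·238 - 111 = 1555.
Producer surplus without the control is ½ · (600 - 111/7) · 4089 = 16719921/14.
With the ceiling, producers sell 1555 units at 238, so PS = ½ · (238 - 111/7) · 1555 = 2418025/14.
Change in producer surplus = 2418025/14 - 16719921/14 = -1021564.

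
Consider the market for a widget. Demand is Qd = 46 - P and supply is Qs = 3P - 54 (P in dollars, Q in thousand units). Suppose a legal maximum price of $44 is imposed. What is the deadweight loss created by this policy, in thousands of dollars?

0

Equilibrium: 46 - P = 3P - 54, so 100 = 4P and P* = 25, Q* = 21.
Since 44 is above P* = 25, the ceiling does not bind and the free-market outcome prevails.
Since the control does not bind, no trades are prevented and deadweight loss is zero.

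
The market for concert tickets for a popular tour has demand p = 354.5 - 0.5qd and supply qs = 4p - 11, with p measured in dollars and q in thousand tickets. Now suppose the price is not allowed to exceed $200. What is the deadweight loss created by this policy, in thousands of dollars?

Rearranging demand gives qd = 709 - 2p. In a free market, 709 - 2p = 4p - 11 gives the equilibrium p* = 120, q* = 469.
Since 200 is above p* = 120, the ceiling does not bind and the free-market outcome prevails.
Since the control does not bind, no trades are prevented and deadweight loss is zero.

0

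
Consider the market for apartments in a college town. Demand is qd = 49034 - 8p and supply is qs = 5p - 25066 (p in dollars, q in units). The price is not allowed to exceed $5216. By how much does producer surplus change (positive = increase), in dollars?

-1076416

In a free market, 49034 - 8p = 5p - 25066 gives the equilibrium p* = 5700, q* = 3434.
The ceiling of 5216 is below the equilibrium price 5700, so it binds.
At p = 5216: qd = 49034 - 8·5216 = 7306 and qs = 5·5216 - 25066 = 1014.
Producer surplus without the control is ½ · (5700 - 5013.2) · 3434 = 1179235.6.
With the ceiling, producers sell 1014 units at 5216, so PS = ½ · (5216 - 5013.2) · 1014 = 102819.6.
Change in producer surplus = 102819.6 - 1179235.6 = -1076416.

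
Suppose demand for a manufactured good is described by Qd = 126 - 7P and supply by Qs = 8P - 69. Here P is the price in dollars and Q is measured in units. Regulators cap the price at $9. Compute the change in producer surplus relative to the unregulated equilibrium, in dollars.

-76

Setting quantity demanded equal to quantity supplied, 126 - 7P = 8P - 69, gives P* = 13 and Q* = 35.
Because the ceiling (9) lies below the market-clearing price, it is binding.
At P = 9: Qd = 126 - 7·9 = 63 and Qs = 8·9 - 69 = 3.
Producer surplus without the control is ½ · (13 - 8.625) · 35 = 76.5625.
With the ceiling, producers sell 3 units at 9, so PS = ½ · (9 - 8.625) · 3 = 0.5625.
Change in producer surplus = 0.5625 - 76.5625 = -76.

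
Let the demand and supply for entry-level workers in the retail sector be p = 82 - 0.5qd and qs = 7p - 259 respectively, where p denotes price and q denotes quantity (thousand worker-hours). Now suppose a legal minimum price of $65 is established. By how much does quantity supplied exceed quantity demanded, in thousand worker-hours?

162

Rearranging demand gives qd = 164 - 2p. Setting quantity demanded equal to quantity supplied, 164 - 2p = 7p - 259, gives p* = 47 and q* = 70.
Since 65 > 47, the floor is binding.
At p = 65: qd = 164 - 2·65 = 34 and qs = 7·65 - 259 = 196.
Surplus = qs - qd = 196 - 34 = 162.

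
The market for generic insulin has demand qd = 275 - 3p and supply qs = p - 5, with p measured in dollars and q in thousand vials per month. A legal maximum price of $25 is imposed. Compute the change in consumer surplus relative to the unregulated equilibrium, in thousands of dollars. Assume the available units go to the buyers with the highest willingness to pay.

Without the control the market clears where 275 - 3p = p - 5, i.e. p* = 70 and q* = 65.
Since 25 < 70, the ceiling is binding.
At p = 25: qd = 275 - 3·25 = 200 and qs = 25 - 5 = 20.
Consumer surplus without the control is ½ · (275/3 - 70) · 65 = 4225/6.
With the ceiling, 20 units are sold at 25 (assume they go to the highest-value buyers). The demand price at q = 20 is 85, so CS = ½ · [(275/3 - 25) + (85 - 25)] · 20 = 3800/3.
Change in consumer surplus = 3800/3 - 4225/6 = 562.5.

562.5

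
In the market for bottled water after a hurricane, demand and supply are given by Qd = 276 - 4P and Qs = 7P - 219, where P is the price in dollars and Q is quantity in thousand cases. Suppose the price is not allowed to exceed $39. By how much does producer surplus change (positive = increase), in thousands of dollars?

Equilibrium: 276 - 4P = 7P - 219, so 495 = 11P and P* = 45, Q* = 96.
Because the ceiling (39) lies below the market-clearing price, it is binding.
At P = 39: Qd = 276 - 4·39 = 120 and Qs = 7·39 - 219 = 54.
Producer surplus without the control is ½ · (45 - 219/7) · 96 = 4608/7.
With the ceiling, producers sell 54 units at 39, so PS = ½ · (39 - 219/7) · 54 = 1458/7.
Change in producer surplus = 1458/7 - 4608/7 = -450.

-450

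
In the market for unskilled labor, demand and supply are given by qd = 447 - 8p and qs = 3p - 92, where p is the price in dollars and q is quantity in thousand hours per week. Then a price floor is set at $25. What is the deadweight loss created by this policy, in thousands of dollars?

0

In a free market, 447 - 8p = 3p - 92 gives the equilibrium p* = 49, q* = 55.
The floor of 25 is below the equilibrium price 49, so it is not binding; the market clears at p* = 49, q* = 55.
Since the control does not bind, no trades are prevented and deadweight loss is zero.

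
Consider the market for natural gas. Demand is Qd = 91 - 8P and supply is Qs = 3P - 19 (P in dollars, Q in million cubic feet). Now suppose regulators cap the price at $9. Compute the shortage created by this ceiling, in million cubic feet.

11

Setting quantity demanded equal to quantity supplied, 91 - 8P = 3P - 19, gives P* = 10 and Q* = 11.
Because the ceiling (9) lies below the market-clearing price, it is binding.
At P = 9: Qd = 91 - 8·9 = 19 and Qs = 3·9 - 19 = 8.
Shortage = Qd - Qs = 19 - 8 = 11.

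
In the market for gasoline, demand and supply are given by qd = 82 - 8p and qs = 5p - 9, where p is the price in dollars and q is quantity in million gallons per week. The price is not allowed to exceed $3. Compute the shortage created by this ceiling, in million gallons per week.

Without the control the market clears where 82 - 8p = 5p - 9, i.e. p* = 7 and q* = 26.
Since 3 < 7, the ceiling is binding.
At p = 3: qd = 82 - 8·3 = 58 and qs = 5·3 - 9 = 6.
Shortage = qd - qs = 58 - 6 = 52.

52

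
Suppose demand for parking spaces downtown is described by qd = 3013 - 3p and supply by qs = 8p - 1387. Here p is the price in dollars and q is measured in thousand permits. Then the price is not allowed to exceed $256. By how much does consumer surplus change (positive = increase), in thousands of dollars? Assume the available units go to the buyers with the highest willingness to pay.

-126000

Setting quantity demanded equal to quantity supplied, 3013 - 3p = 8p - 1387, gives p* = 400 and q* = 1813.
The ceiling of 256 is below the equilibrium price 400, so it binds.
At p = 256: qd = 3013 - 3·256 = 2245 and qs = 8·256 - 1387 = 661.
Consumer surplus without the control is ½ · (3013/3 - 400) · 1813 = 3286969/6.
With the ceiling, 661 units are sold at 256 (assume they go to the highest-value buyers). The demand price at q = 661 is 784, so CS = ½ · [(3013/3 - 256) + (784 - 256)] · 661 = 2530969/6.
Change in consumer surplus = 2530969/6 - 3286969/6 = -126000.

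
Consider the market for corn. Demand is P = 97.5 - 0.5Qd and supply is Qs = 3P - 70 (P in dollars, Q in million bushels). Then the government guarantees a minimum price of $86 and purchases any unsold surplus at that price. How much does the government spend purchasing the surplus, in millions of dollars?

Rearranging demand gives Qd = 195 - 2P. Equilibrium: 195 - 2P = 3P - 70, so 265 = 5P and P* = 53, Q* = 89.
Because the floor (86) lies above the market-clearing price, it is binding.
At P = 86: Qd = 195 - 2·86 = 23 and Qs = 3·86 - 70 = 188.
Surplus = Qs - Qd = 165.
Government expenditure = surplus × support price = 165 × 86 = 14190.

14190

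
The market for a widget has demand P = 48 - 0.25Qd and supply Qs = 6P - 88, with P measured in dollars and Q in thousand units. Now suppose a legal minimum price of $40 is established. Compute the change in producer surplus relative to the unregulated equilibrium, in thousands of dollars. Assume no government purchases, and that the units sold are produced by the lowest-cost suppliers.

Rearranging demand gives Qd = 192 - 4P. Without the control the market clears where 192 - 4P = 6P - 88, i.e. P* = 28 and Q* = 80.
The floor of 40 is above the equilibrium price 28, so it binds.
At P = 40: Qd = 192 - 4·40 = 32 and Qs = 6·40 - 88 = 152.
Producer surplus without the control is ½ · (28 - 44/3) · 80 = 1600/3.
With the floor, 32 units are sold at 40. The supply price at Q = 32 is 20, so PS = ½ · [(40 - 44/3) + (40 - 20)] · 32 = 2176/3.
Change in producer surplus = 2176/3 - 1600/3 = 192.

192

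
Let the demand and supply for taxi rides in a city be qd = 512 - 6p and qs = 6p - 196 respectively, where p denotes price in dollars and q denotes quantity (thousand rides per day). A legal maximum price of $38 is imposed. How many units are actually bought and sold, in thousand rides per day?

Without the control the market clears where 512 - 6p = 6p - 196, i.e. p* = 59 and q* = 158.
Because the ceiling (38) lies below the market-clearing price, it is binding.
At p = 38: qd = 512 - 6·38 = 284 and qs = 6·38 - 196 = 32.
The quantity actually transacted is the short side, supply: 32.

32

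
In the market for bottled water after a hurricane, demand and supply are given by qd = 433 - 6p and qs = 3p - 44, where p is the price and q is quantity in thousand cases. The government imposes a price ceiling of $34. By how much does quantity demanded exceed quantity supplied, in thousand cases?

Without the control the market clears where 433 - 6p = 3p - 44, i.e. p* = 53 and q* = 115.
Because the ceiling (34) lies below the market-clearing price, it is binding.
At p = 34: qd = 433 - 6·34 = 229 and qs = 3·34 - 44 = 58.
Shortage = qd - qs = 229 - 58 = 171.

171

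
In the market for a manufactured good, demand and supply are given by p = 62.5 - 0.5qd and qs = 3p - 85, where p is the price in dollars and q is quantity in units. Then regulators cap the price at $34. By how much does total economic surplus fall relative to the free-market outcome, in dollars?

Rearranging demand gives qd = 125 - 2p. In a free market, 125 - 2p = 3p - 85 gives the equilibrium p* = 42, q* = 41.
The ceiling of 34 is below the equilibrium price 42, so it binds.
At p = 34: qd = 125 - 2·34 = 57 and qs = 3·34 - 85 = 17.
Quantity traded falls to 17. At q = 17 the demand price is (125 - 17)/2 = 54 and the supply price is (85 + 17)/3 = 34.
Deadweight loss = ½ · (54 - 34) · (41 - 17) = ½ · 20 · 24 = 240.

240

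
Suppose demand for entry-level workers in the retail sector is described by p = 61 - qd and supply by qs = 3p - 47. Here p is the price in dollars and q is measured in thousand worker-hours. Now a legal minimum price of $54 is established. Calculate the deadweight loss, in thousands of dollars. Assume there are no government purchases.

486

Rearranging demand gives qd = 61 - p. Setting quantity demanded equal to quantity supplied, 61 - p = 3p - 47, gives p* = 27 and q* = 34.
The floor of 54 is above the equilibrium price 27, so it binds.
At p = 54: qd = 61 - 54 = 7 and qs = 3·54 - 47 = 115.
Quantity traded falls to 7. At q = 7 the demand price is 61 - 7 = 54 and the supply price is (47 + 7)/3 = 18.
Deadweight loss = ½ · (54 - 18) · (34 - 7) = ½ · 36 · 27 = 486.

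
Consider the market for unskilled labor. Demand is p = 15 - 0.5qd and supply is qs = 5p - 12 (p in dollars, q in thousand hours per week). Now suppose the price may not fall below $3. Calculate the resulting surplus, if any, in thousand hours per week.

Rearranging demand gives qd = 30 - 2p. Setting quantity demanded equal to quantity supplied, 30 - 2p = 5p - 12, gives p* = 6 and q* = 18.
The floor of 3 is below the equilibrium price 6, so it is not binding; the market clears at p* = 6, q* = 18.
Since the control does not bind, there is no surplus.

0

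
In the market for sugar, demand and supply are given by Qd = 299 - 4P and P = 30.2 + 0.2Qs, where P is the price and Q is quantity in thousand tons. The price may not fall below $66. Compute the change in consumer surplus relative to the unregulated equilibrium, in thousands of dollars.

Rearranging supply gives Qs = 5P - 151. Equilibrium: 299 - 4P = 5P - 151, so 450 = 9P and P* = 50, Q* = 99.
Because the floor (66) lies above the market-clearing price, it is binding.
At P = 66: Qd = 299 - 4·66 = 35 and Qs = 5·66 - 151 = 179.
Consumer surplus without the control is ½ · (74.75 - 50) · 99 = 1225.125.
With the floor, consumers buy 35 units at 66, so CS = ½ · (74.75 - 66) · 35 = 153.125.
Change in consumer surplus = 153.125 - 1225.125 = -1072.

-1072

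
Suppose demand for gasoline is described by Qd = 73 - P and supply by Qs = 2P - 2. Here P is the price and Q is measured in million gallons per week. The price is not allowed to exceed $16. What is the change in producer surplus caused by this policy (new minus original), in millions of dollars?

-351

In a free market, 73 - P = 2P - 2 gives the equilibrium P* = 25, Q* = 48.
Since 16 < 25, the ceiling is binding.
At P = 16: Qd = 73 - 16 = 57 and Qs = 2·16 - 2 = 30.
Producer surplus without the control is ½ · (25 - 1) · 48 = 576.
With the ceiling, producers sell 30 units at 16, so PS = ½ · (16 - 1) · 30 = 225.
Change in producer surplus = 225 - 576 = -351.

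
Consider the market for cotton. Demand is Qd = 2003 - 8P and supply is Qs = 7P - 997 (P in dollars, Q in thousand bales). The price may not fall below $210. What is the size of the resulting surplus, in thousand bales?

Without the control the market clears where 2003 - 8P = 7P - 997, i.e. P* = 200 and Q* = 403.
The floor of 210 is above the equilibrium price 200, so it binds.
At P = 210: Qd = 2003 - 8·210 = 323 and Qs = 7·210 - 997 = 473.
Surplus = Qs - Qd = 473 - 323 = 150.

150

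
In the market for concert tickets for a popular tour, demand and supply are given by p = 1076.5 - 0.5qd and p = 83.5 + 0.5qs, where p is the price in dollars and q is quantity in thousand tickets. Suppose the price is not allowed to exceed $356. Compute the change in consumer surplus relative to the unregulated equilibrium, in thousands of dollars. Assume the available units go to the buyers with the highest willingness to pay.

Rearranging demand gives qd = 2153 - 2p; rearranging supply gives qs = 2p - 167. Equilibrium: 2153 - 2p = 2p - 167, so 2320 = 4p and p* = 580, q* = 993.
The ceiling of 356 is below the equilibrium price 580, so it binds.
At p = 356: qd = 2153 - 2·356 = 1441 and qs = 2·356 - 167 = 545.
Consumer surplus without the control is ½ · (1076.5 - 580) · 993 = 246512.25.
With the ceiling, 545 units are sold at 356 (assume they go to the highest-value buyers). The demand price at q = 545 is 804, so CS = ½ · [(1076.5 - 356) + (804 - 356)] · 545 = 318416.25.
Change in consumer surplus = 318416.25 - 246512.25 = 71904.

71904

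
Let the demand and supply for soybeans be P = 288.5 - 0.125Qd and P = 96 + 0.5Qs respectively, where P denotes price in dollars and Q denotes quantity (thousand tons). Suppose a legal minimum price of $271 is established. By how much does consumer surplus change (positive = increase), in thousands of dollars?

-4704

Rearranging demand gives Qd = 2308 - 8P; rearranging supply gives Qs = 2P - 192. Equilibrium: 2308 - 8P = 2P - 192, so 2500 = 10P and P* = 250, Q* = 308.
Since 271 > 250, the floor is binding.
At P = 271: Qd = 2308 - 8·271 = 140 and Qs = 2·271 - 192 = 350.
Consumer surplus without the control is ½ · (288.5 - 250) · 308 = 5929.
With the floor, consumers buy 140 units at 271, so CS = ½ · (288.5 - 271) · 140 = 1225.
Change in consumer surplus = 1225 - 5929 = -4704.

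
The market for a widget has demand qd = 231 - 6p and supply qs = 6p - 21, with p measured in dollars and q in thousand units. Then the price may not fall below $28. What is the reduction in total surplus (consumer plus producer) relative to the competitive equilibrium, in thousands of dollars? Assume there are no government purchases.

294

Setting quantity demanded equal to quantity supplied, 231 - 6p = 6p - 21, gives p* = 21 and q* = 105.
Since 28 > 21, the floor is binding.
At p = 28: qd = 231 - 6·28 = 63 and qs = 6·28 - 21 = 147.
Quantity traded falls to 63. At q = 63 the demand price is (231 - 63)/6 = 28 and the supply price is (21 + 63)/6 = 14.
Deadweight loss = ½ · (28 - 14) · (105 - 63) = ½ · 14 · 42 = 294.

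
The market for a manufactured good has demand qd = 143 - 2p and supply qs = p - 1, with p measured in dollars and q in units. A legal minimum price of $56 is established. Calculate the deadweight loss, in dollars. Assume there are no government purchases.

192

In a free market, 143 - 2p = p - 1 gives the equilibrium p* = 48, q* = 47.
The floor of 56 is above the equilibrium price 48, so it binds.
At p = 56: qd = 143 - 2·56 = 31 and qs = 56 - 1 = 55.
Quantity traded falls to 31. At q = 31 the demand price is (143 - 31)/2 = 56 and the supply price is 1 + 31 = 32.
Deadweight loss = ½ · (56 - 32) · (47 - 31) = ½ · 24 · 16 = 192.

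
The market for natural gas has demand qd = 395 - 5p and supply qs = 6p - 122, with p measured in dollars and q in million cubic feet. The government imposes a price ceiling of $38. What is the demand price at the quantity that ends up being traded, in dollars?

57.8

In a free market, 395 - 5p = 6p - 122 gives the equilibrium p* = 47, q* = 160.
The ceiling of 38 is below the equilibrium price 47, so it binds.
At p = 38: qd = 395 - 5·38 = 205 and qs = 6·38 - 122 = 106.
Only 106 units reach the market. On the demand curve, the marginal buyer's willingness to pay at q = 106 is (395 - 106)/5 = 57.8.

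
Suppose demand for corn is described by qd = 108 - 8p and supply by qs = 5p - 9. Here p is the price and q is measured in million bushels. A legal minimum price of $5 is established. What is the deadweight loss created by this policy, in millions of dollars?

Without the control the market clears where 108 - 8p = 5p - 9, i.e. p* = 9 and q* = 36.
Since 5 is below p* = 9, the floor does not bind and the free-market outcome prevails.
Since the control does not bind, no trades are prevented and deadweight loss is zero.

0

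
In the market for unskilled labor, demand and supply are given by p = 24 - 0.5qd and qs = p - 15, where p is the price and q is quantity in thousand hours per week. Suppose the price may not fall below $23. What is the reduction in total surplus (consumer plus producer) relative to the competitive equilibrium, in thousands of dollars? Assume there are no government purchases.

12

Rearranging demand gives qd = 48 - 2p. Equilibrium: 48 - 2p = p - 15, so 63 = 3p and p* = 21, q* = 6.
Because the floor (23) lies above the market-clearing price, it is binding.
At p = 23: qd = 48 - 2·23 = 2 and qs = 23 - 15 = 8.
Quantity traded falls to 2. At q = 2 the demand price is (48 - 2)/2 = 23 and the supply price is 15 + 2 = 17.
Deadweight loss = ½ · (23 - 17) · (6 - 2) = ½ · 6 · 4 = 12.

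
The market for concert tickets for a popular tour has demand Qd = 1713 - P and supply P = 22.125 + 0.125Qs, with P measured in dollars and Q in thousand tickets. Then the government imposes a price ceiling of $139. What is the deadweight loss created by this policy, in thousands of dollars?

181476

Rearranging supply gives Qs = 8P - 177. Setting quantity demanded equal to quantity supplied, 1713 - P = 8P - 177, gives P* = 210 and Q* = 1503.
The ceiling of 139 is below the equilibrium price 210, so it binds.
At P = 139: Qd = 1713 - 139 = 1574 and Qs = 8·139 - 177 = 935.
Quantity traded falls to 935. At Q = 935 the demand price is 1713 - 935 = 778 and the supply price is (177 + 935)/8 = 139.
Deadweight loss = ½ · (778 - 139) · (1503 - 935) = ½ · 639 · 568 = 181476.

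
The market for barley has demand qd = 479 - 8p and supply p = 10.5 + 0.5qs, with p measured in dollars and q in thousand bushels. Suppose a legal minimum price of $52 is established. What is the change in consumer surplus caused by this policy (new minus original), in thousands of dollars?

Rearranging supply gives qs = 2p - 21. Without the control the market clears where 479 - 8p = 2p - 21, i.e. p* = 50 and q* = 79.
The floor of 52 is above the equilibrium price 50, so it binds.
At p = 52: qd = 479 - 8·52 = 63 and qs = 2·52 - 21 = 83.
Consumer surplus without the control is ½ · (59.875 - 50) · 79 = 390.0625.
With the floor, consumers buy 63 units at 52, so CS = ½ · (59.875 - 52) · 63 = 248.0625.
Change in consumer surplus = 248.0625 - 390.0625 = -142.

-142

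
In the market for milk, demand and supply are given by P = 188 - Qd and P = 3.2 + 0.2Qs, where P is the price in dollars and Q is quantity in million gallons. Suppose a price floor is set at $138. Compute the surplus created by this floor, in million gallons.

Rearranging demand gives Qd = 188 - P; rearranging supply gives Qs = 5P - 16. Without the control the market clears where 188 - P = 5P - 16, i.e. P* = 34 and Q* = 154.
The floor of 138 is above the equilibrium price 34, so it binds.
At P = 138: Qd = 188 - 138 = 50 and Qs = 5·138 - 16 = 674.
Surplus = Qs - Qd = 674 - 50 = 624.

624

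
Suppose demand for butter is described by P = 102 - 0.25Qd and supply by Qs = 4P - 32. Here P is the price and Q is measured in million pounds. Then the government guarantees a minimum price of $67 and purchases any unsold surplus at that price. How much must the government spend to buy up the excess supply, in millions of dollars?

Rearranging demand gives Qd = 408 - 4P. Equilibrium: 408 - 4P = 4P - 32, so 440 = 8P and P* = 55, Q* = 188.
Because the floor (67) lies above the market-clearing price, it is binding.
At P = 67: Qd = 408 - 4·67 = 140 and Qs = 4·67 - 32 = 236.
Surplus = Qs - Qd = 96.
Government expenditure = surplus × support price = 96 × 67 = 6432.

6432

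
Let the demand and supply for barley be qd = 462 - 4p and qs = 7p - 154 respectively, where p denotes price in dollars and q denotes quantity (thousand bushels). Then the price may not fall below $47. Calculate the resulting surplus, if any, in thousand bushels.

Setting quantity demanded equal to quantity supplied, 462 - 4p = 7p - 154, gives p* = 56 and q* = 238.
Since 47 is below p* = 56, the floor does not bind and the free-market outcome prevails.
Since the control does not bind, there is no surplus.

0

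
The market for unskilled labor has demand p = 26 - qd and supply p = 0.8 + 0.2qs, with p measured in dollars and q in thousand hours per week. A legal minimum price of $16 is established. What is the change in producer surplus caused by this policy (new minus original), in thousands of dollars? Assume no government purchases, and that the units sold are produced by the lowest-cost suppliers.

97.9

Rearranging demand gives qd = 26 - p; rearranging supply gives qs = 5p - 4. In a free market, 26 - p = 5p - 4 gives the equilibrium p* = 5, q* = 21.
Since 16 > 5, the floor is binding.
At p = 16: qd = 26 - 16 = 10 and qs = 5·16 - 4 = 76.
Producer surplus without the control is ½ · (5 - 0.8) · 21 = 44.1.
With the floor, 10 units are sold at 16. The supply price at q = 10 is 2.8, so PS = ½ · [(16 - 0.8) + (16 - 2.8)] · 10 = 142.
Change in producer surplus = 142 - 44.1 = 97.9.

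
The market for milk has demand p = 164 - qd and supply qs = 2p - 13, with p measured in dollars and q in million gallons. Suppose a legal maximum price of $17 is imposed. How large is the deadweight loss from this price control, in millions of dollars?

Rearranging demand gives qd = 164 - p. In a free market, 164 - p = 2p - 13 gives the equilibrium p* = 59, q* = 105.
Because the ceiling (17) lies below the market-clearing price, it is binding.
At p = 17: qd = 164 - 17 = 147 and qs = 2·17 - 13 = 21.
Quantity traded falls to 21. At q = 21 the demand price is 164 - 21 = 143 and the supply price is (13 + 21)/2 = 17.
Deadweight loss = ½ · (143 - 17) · (105 - 21) = ½ · 126 · 84 = 5292.

5292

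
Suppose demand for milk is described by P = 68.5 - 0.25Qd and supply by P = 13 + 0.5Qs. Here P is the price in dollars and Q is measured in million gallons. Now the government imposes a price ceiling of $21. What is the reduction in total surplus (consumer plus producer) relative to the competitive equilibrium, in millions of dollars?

Rearranging demand gives Qd = 274 - 4P; rearranging supply gives Qs = 2P - 26. Equilibrium: 274 - 4P = 2P - 26, so 300 = 6P and P* = 50, Q* = 74.
The ceiling of 21 is below the equilibrium price 50, so it binds.
At P = 21: Qd = 274 - 4·21 = 190 and Qs = 2·21 - 26 = 16.
Quantity traded falls to 16. At Q = 16 the demand price is (274 - 16)/4 = 64.5 and the supply price is (26 + 16)/2 = 21.
Deadweight loss = ½ · (64.5 - 21) · (74 - 16) = ½ · 43.5 · 58 = 1261.5.

1261.5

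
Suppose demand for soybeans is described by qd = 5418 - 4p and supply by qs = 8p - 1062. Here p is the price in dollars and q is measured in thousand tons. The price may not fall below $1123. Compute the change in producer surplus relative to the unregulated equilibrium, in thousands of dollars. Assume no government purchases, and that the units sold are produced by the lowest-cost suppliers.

199969

Without the control the market clears where 5418 - 4p = 8p - 1062, i.e. p* = 540 and q* = 3258.
Since 1123 > 540, the floor is binding.
At p = 1123: qd = 5418 - 4·1123 = 926 and qs = 8·1123 - 1062 = 7922.
Producer surplus without the control is ½ · (540 - 132.75) · 3258 = 663410.25.
With the floor, 926 units are sold at 1123. The supply price at q = 926 is 248.5, so PS = ½ · [(1123 - 132.75) + (1123 - 248.5)] · 926 = 863379.25.
Change in producer surplus = 863379.25 - 663410.25 = 199969.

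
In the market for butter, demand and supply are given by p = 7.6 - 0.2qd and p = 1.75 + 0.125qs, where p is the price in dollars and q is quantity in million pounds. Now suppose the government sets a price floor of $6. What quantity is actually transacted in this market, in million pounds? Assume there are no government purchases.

8

Rearranging demand gives qd = 38 - 5p; rearranging supply gives qs = 8p - 14. Without the control the market clears where 38 - 5p = 8p - 14, i.e. p* = 4 and q* = 18.
Because the floor (6) lies above the market-clearing price, it is binding.
At p = 6: qd = 38 - 5·6 = 8 and qs = 8·6 - 14 = 34.
The quantity actually transacted is the short side, demand: 8.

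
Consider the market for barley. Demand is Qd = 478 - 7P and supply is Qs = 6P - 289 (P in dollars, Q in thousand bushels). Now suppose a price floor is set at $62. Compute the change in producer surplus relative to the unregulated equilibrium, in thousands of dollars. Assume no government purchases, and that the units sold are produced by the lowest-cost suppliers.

In a free market, 478 - 7P = 6P - 289 gives the equilibrium P* = 59, Q* = 65.
Because the floor (62) lies above the market-clearing price, it is binding.
At P = 62: Qd = 478 - 7·62 = 44 and Qs = 6·62 - 289 = 83.
Producer surplus without the control is ½ · (59 - 289/6) · 65 = 4225/12.
With the floor, 44 units are sold at 62. The supply price at Q = 44 is 55.5, so PS = ½ · [(62 - 289/6) + (62 - 55.5)] · 44 = 1342/3.
Change in producer surplus = 1342/3 - 4225/12 = 95.25.

95.25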